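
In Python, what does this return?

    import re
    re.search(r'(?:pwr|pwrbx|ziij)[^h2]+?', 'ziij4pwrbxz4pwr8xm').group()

'ziij4'

Unlike `match`, `search` isn't anchored — it looks for the pattern anywhere in the string.
The match spans [0:5] → 'ziij4'.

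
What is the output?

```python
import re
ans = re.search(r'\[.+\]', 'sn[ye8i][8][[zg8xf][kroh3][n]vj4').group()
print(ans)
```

The match spans [2:29] → '[ye8i][8][[zg8xf][kroh3][n]'.

[ye8i][8][[zg8xf][kroh3][n]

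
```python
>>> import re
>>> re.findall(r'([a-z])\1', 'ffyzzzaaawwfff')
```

['f', 'z', 'a', 'w', 'f']

The backreference `\1` re-matches whatever the first group consumed, character for character.
Matches: at [0:2] match 'ff', group 1 = 'f'; at [3:5] match 'zz', group 1 = 'z'; at [6:8] match 'aa', group 1 = 'a'; at [9:11] match 'ww', group 1 = 'w'; at [11:13] match 'ff', group 1 = 'f'.
One capturing group, so `findall` returns just the captured substring from each match — 5 in all.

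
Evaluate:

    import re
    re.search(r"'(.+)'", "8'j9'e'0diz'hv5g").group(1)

The match spans [1:12] → "'j9'e'0diz'".
Captured: group 1 = "j9'e'0diz".

"j9'e'0diz"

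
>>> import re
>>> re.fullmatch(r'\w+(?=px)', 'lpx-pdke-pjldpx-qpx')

None

`fullmatch` succeeds only if the pattern covers the string from start to end.
Here the pattern can't cover the whole string, so the call returns None.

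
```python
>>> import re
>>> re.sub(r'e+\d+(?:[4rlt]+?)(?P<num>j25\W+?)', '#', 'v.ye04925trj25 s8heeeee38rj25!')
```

The pattern matches one or more of the literal 'e', then one or more of a digit; then one or more of one of [4rlt] (lazy) (non-capturing group); then the literal 'j25', then one or more of a non-word character (lazy) (captured as 'num').
Matches: at [3:15] → 'e04925trj25 '; at [18:30] → 'eeeee38rj25!'.
Each match is replaced by '#'.

'v.y#s8h#'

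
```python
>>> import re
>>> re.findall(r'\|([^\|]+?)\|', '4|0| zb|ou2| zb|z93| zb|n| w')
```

With a single group, `findall` returns only what that group captured — 4 items.

['0', 'ou2', 'z93', 'n']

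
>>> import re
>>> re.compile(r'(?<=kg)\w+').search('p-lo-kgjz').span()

The lookaround is zero-width — it requires the adjacent text to match without consuming it, so the asserted text isn't part of the match.
The match spans [7:9] → 'jz'.

(7, 9)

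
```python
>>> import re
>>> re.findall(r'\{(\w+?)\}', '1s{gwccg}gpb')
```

['gwccg']

Scanning left to right: at [2:9] match '{gwccg}', group 1 = 'gwccg'.
With a single group, `findall` returns only what that group captured — 1 item.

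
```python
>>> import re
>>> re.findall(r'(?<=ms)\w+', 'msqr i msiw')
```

['qr', 'iw']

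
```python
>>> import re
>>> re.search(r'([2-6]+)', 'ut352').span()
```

(2, 5)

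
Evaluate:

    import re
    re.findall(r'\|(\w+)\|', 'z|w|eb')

Walking the string: at [1:4] match '|w|', group 1 = 'w'.
One capturing group, so `findall` returns just the captured substring from the one match — 1 in all.

['w']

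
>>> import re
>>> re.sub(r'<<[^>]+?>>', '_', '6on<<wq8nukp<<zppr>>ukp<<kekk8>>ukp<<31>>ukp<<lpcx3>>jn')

Matches: at [3:20] → '<<wq8nukp<<zppr>>'; at [23:32] → '<<kekk8>>'; at [35:41] → '<<31>>'; at [44:53] → '<<lpcx3>>'.
Each match is replaced by '_'.

'6on_ukp_ukp_ukp_jn'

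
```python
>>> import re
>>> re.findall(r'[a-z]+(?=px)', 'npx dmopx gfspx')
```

['n', 'dmo', 'gfs']

The `(?=…)`/`(?<=…)` assertion just peeks at neighbouring text; it doesn't advance the match position.
Since nothing is captured, `findall` lists the 3 matched substrings directly.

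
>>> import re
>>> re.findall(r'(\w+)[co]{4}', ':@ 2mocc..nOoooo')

The pattern matches one or more of a word character (captured); then exactly 4 of one of [co].
Walking the string: at [10:16] match 'nOoooo', group 1 = 'nO'.
One capturing group, so `findall` returns just the captured substring from the one match — 1 in all.

['nO']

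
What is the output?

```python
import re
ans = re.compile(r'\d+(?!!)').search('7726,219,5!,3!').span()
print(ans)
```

`(?!…)`/`(?<!…)` only lets a position through if the neighbouring text does NOT match; no characters are consumed.
The match spans [0:4] → '7726'.

(0, 4)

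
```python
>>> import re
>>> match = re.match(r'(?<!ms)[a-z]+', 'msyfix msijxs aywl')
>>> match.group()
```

'msyfix'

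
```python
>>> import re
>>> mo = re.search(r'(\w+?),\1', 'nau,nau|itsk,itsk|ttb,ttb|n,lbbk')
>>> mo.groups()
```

The match spans [0:7] → 'nau,nau'.
Captured: group 1 = 'nau'.

('nau',)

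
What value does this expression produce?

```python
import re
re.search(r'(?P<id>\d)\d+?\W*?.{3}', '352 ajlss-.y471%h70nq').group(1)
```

'3'

The pattern matches a digit (captured as 'id'); then one or more of a digit (lazy), then zero or more of a non-word character (lazy), then exactly 3 of any character.
With the lazy modifier that quantifier settles for the fewest repetitions that let the rest of the pattern succeed (the atoms after it are unaffected and can still be greedy).
Unlike `match`, `search` isn't anchored — it looks for the pattern anywhere in the string.
The match spans [0:5] → '352 a'.
Captured: group 1 = '3'.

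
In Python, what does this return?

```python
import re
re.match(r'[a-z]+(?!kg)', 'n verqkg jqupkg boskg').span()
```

The negative lookahead/lookbehind blocks any match where the forbidden context is present.
`re.match` only tries the pattern at the start of the string.
The match spans [0:1] → 'n'.

(0, 1)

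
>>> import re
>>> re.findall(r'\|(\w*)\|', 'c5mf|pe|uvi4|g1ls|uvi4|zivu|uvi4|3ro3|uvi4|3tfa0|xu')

['pe', 'g1ls', 'zivu', '3ro3', '3tfa0']

Because there's exactly one group, `findall` drops the full match and keeps group 1 from each hit.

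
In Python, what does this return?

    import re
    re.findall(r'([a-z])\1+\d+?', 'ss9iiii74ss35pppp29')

['s', 'i', 's', 'p']

A backreference is literal: `\1` must see the identical characters the first group matched.
One capturing group, so `findall` returns just the captured substring from each match — 4 in all.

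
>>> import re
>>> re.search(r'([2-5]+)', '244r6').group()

The match spans [0:3] → '244'.

'244'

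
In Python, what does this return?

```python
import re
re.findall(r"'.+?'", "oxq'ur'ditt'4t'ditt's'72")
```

["'ur'", "'4t'", "'s'"]

Matches: at [3:7] → "'ur'"; at [11:15] → "'4t'"; at [19:22] → "'s'".
Since nothing is captured, `findall` lists the 3 matched substrings directly.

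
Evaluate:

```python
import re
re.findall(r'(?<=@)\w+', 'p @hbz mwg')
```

Lookahead/lookbehind check context without consuming it, so the matched span excludes the asserted characters.
Scanning left to right: at [3:6] → 'hbz'.
`findall` yields the raw match text (1 of them) because the pattern has no groups.

['hbz']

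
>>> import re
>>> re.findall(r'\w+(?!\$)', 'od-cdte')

Because the assertion is negative and zero-width, positions next to the forbidden text are skipped.
Matches: at [0:2] → 'od'; at [3:7] → 'cdte'.
`findall` yields the raw match text (2 of them) because the pattern has no groups.

['od', 'cdte']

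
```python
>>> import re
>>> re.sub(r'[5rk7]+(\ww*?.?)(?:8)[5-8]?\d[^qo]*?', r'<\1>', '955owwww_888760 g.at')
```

'9<owwww_>760 g.at'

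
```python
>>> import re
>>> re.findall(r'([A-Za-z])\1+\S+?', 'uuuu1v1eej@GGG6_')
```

`\1` is not a pattern — it's the concrete string captured by group 1, re-applied verbatim.
Scanning left to right: at [0:5] match 'uuuu1', group 1 = 'u'; at [7:10] match 'eej', group 1 = 'e'; at [11:15] match 'GGG6', group 1 = 'G'.
With a single group, `findall` returns only what that group captured — 3 items.

['u', 'e', 'G']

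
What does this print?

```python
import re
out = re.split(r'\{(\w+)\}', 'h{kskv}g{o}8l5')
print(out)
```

`re.split` interleaves the captured-group text with the surrounding fragments.

['h', 'kskv', 'g', 'o', '8l5']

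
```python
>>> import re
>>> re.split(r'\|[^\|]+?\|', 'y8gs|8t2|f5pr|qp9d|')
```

Splitting on the pattern gives 3 pieces.

['y8gs', 'f5pr', '']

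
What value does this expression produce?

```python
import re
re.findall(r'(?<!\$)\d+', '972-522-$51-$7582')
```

['972', '522', '1', '582']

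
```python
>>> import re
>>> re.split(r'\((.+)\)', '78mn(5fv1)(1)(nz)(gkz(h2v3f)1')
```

Matches to split on: at [4:28] → '(5fv1)(1)(nz)(gkz(h2v3f)'.
`re.split` interleaves the captured-group text with the surrounding fragments.

['78mn', '5fv1)(1)(nz)(gkz(h2v3f', '1']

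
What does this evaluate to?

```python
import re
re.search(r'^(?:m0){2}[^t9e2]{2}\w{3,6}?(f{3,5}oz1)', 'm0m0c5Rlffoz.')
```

None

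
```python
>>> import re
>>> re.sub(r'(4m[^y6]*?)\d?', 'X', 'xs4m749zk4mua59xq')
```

'xsX49zkXua59xq'

This matches the literal '4m', then zero or more of any character except [y6] (lazy) (captured); then optionally a digit.
A `+?`/`*?`/`{m,n}?` starts at its minimum and grows only as far as needed for what follows to match.
Matches: at [2:5] → '4m7'; at [9:11] → '4m'.
Each match is replaced by 'X'.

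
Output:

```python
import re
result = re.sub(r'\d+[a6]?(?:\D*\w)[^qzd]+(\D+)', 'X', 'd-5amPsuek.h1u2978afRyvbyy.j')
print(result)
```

This matches one or more of a digit, then optionally one of [a6]; then zero or more of a non-digit, then a word character (non-capturing group); then one or more of any character except [qzd]; then one or more of a non-digit (captured).
Matches: at [2:28] → '5amPsuek.h1u2978afRyvbyy.j'.
Each match is replaced by 'X'.

d-X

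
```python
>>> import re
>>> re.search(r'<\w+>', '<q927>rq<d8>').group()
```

`search` walks the string left to right and returns the first match it finds.
The match spans [0:6] → '<q927>'.

'<q927>'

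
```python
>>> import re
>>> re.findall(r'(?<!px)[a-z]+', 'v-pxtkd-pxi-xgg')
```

['v', 'pxtkd', 'pxi', 'xgg']

Because the assertion is negative and zero-width, positions next to the forbidden text are skipped.
Walking the string: at [0:1] → 'v'; at [2:7] → 'pxtkd'; at [8:11] → 'pxi'; at [12:15] → 'xgg'.
With no groups in the pattern, `findall` gives back each whole match — 4 here.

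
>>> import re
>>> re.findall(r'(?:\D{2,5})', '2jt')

The pattern matches 2 to 5 of a non-digit (non-capturing group).
Matches: at [1:3] → 'jt'.
`findall` yields the raw match text (1 of them) because the pattern has no groups.

['jt']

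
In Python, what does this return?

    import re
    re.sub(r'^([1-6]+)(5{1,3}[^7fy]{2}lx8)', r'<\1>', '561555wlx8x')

This matches anchored at the start of the string; then one or more of a character in [1-6] (captured); then 1 to 3 of the literal '5', then exactly 2 of any character except [7fy], then the literal 'lx8' (captured).
Matches: at [0:10] → '561555wlx8'.
`\1` in the replacement pulls in group 1's text for each match.

'<5615>x'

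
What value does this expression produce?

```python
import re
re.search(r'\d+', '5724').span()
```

(0, 4)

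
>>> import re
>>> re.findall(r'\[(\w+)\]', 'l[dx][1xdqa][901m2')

`findall` collects group 1 from each match (2 total).

['dx', '1xdqa']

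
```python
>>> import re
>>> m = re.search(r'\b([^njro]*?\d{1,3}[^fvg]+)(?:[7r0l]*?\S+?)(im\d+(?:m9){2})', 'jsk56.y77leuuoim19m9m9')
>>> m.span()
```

(5, 22)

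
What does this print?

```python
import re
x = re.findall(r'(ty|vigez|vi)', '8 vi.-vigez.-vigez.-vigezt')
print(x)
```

`|` is ordered: at each position the engine commits to the first alternative that works.
Matches: at [2:4] match 'vi', group 1 = 'vi'; at [6:11] match 'vigez', group 1 = 'vigez'; at [13:18] match 'vigez', group 1 = 'vigez'; at [20:25] match 'vigez', group 1 = 'vigez'.
`findall` collects group 1 from each match (4 total).

['vi', 'vigez', 'vigez', 'vigez']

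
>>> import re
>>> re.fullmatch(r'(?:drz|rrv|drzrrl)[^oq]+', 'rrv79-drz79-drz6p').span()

(0, 17)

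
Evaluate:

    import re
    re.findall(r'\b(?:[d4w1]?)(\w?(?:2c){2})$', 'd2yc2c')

[]

Because there's exactly one group, `findall` drops the full match and keeps group 1 from each hit.
Nothing in the string satisfies the pattern, so the list is empty.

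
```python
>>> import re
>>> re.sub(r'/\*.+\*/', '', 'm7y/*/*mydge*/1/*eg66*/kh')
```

Each match is replaced by ''.

'm7ykh'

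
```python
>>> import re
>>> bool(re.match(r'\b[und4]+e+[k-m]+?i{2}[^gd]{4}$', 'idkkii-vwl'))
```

False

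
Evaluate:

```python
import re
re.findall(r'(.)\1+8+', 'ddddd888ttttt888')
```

The backreference `\1` re-matches whatever the first group consumed, character for character.
`findall` collects group 1 from each match (2 total).

['d', 't']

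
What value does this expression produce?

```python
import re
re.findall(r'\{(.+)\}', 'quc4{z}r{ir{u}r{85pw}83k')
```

['z}r{ir{u}r{85pw']

Scanning left to right: at [4:21] match '{z}r{ir{u}r{85pw}', group 1 = 'z}r{ir{u}r{85pw'.
`findall` collects group 1 from the one match (1 total).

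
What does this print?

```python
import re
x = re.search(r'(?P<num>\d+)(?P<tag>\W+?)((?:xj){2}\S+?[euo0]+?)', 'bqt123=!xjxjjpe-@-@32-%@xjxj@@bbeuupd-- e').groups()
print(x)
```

('123', '=!', 'xjxjjpe')

The match spans [3:15] → '123=!xjxjjpe'.
Captured: group 1 = '123', group 2 = '=!', group 3 = 'xjxjjpe'.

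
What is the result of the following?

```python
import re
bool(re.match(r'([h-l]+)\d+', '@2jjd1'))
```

False

With `match`, the pattern is implicitly anchored at the beginning.
Here position 0 doesn't satisfy it, so the call returns None, and `bool(None)` is False.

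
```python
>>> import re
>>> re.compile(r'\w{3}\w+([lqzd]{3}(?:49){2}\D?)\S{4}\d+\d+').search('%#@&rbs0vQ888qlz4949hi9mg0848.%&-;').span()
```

(4, 29)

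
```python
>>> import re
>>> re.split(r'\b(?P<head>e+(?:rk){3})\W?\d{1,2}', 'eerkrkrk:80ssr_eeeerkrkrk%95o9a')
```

['', 'eerkrkrk', 'ssr_eeeerkrkrk%95o9a']

Pattern: a word boundary (`\b`, zero-width); then one or more of a literal 'e', then the literal 'rk' repeated 3 times (captured as 'head'); then optionally a non-word character, then 1 to 2 of a digit.
Matches to split on: at [0:11] → 'eerkrkrk:80'.
`re.split` interleaves the captured-group text with the surrounding fragments.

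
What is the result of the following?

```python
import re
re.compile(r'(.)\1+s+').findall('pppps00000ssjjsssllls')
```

['p', '0', 'j', 'l']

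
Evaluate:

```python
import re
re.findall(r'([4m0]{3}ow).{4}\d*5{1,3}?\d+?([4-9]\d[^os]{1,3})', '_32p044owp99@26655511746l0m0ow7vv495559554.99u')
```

The pattern matches exactly 3 of one of [4m0], then the literal 'o', then the literal 'w' (captured); then exactly 4 of any character, then zero or more of a digit, then 1 to 3 of a literal '5' (lazy); then one or more of a digit (lazy); then a character in [4-9], then a digit, then 1 to 3 of any character except [os] (captured).
With the lazy modifier that quantifier settles for the fewest repetitions that let the rest of the pattern succeed (the atoms after it are unaffected and can still be greedy).
Matches: at [4:26] match '044owp99@26655511746l0', groups = ('044ow', '746l0').
2 groups means the one result is a tuple of 2 captured strings — 1 here.

[('044ow', '746l0')]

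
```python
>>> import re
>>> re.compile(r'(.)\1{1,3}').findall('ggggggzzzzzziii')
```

['g', 'g', 'z', 'z', 'i']

After group 1 captures some text, `\1` only succeeds where that same text appears again.
Matches: at [0:4] match 'gggg', group 1 = 'g'; at [4:6] match 'gg', group 1 = 'g'; at [6:10] match 'zzzz', group 1 = 'z'; at [10:12] match 'zz', group 1 = 'z'; at [12:15] match 'iii', group 1 = 'i'.
One capturing group, so `findall` returns just the captured substring from each match — 5 in all.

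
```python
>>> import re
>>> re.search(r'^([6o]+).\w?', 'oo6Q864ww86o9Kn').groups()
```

('oo6',)

This matches anchored at the start of the string; then one or more of one of [6o] (captured); then any character, then optionally a word character.
`re.search` tries every starting position until one works.
The match spans [0:5] → 'oo6Q8'.
Captured: group 1 = 'oo6'.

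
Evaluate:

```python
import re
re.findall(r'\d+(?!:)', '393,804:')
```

Because the assertion is negative and zero-width, positions next to the forbidden text are skipped.
Scanning left to right: at [0:3] → '393'; at [4:6] → '80'.
Since nothing is captured, `findall` lists the 2 matched substrings directly.

['393', '80']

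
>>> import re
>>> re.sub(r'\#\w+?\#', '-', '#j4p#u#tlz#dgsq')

'-u-dgsq'

Matches: at [0:5] → '#j4p#'; at [6:11] → '#tlz#'.
Every occurrence is swapped for '-'.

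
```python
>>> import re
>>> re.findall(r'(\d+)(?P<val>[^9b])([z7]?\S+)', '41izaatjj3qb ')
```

Pattern: one or more of a digit (captured); then any character except [9b] (captured as 'val'); then optionally one of [z7], then one or more of a non-whitespace character (captured).
Walking the string: at [0:12] match '41izaatjj3qb', groups = ('41', 'i', 'zaatjj3qb').
`findall` packs the 3 group values into a tuple for every match.

[('41', 'i', 'zaatjj3qb')]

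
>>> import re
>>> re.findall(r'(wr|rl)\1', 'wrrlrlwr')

After group 1 captures some text, `\1` only succeeds where that same text appears again.
Matches: at [2:6] match 'rlrl', group 1 = 'rl'.
`findall` collects group 1 from the one match (1 total).

['rl']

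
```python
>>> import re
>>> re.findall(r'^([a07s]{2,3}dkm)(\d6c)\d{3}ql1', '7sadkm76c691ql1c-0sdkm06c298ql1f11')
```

With 2 capturing groups, `findall` returns a 2-tuple per match.

[('7sadkm', '76c')]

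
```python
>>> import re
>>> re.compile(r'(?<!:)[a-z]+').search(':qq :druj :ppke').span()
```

The negative lookaround is zero-width — it rules out positions where the adjacent text would match, without consuming anything.
`re.search` scans for the first position where the pattern succeeds.
The match spans [2:3] → 'q'.

(2, 3)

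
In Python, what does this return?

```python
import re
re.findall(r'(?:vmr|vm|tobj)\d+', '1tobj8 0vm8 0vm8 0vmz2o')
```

['tobj8', 'vm8', 'vm8']

With no groups in the pattern, `findall` gives back each whole match — 3 here.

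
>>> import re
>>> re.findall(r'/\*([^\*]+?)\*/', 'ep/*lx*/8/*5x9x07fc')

['lx']

Walking the string: at [2:8] match '/*lx*/', group 1 = 'lx'.
Because there's exactly one group, `findall` drops the full match and keeps group 1 from the one hit.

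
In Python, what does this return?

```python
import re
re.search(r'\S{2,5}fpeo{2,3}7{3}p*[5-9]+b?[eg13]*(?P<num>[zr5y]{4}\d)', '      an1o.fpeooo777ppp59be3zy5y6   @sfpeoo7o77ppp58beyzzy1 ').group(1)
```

'zy5y6'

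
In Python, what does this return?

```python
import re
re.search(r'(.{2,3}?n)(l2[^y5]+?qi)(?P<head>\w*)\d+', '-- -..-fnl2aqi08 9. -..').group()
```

'.-fnl2aqi08'

Pattern: 2 to 3 of any character (lazy), then the literal 'n' (captured); then the literal 'l2', then one or more of any character except [y5] (lazy), then the literal 'qi' (captured); then zero or more of a word character (captured as 'head'); then one or more of a digit.
Unlike `match`, `search` isn't anchored — it looks for the pattern anywhere in the string.
The match spans [5:16] → '.-fnl2aqi08'.
Captured: group 1 = '.-fn', group 2 = 'l2aqi', group 3 = '0'.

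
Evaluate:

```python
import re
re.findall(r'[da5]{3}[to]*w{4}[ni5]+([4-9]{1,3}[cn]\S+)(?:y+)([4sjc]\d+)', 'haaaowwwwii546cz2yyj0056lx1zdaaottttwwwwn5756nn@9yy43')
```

[('46cz2yyj0056lx1zdaaottttwwwwn5756nn@9y', '43')]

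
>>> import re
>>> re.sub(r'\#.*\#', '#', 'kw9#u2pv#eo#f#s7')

`sub` substitutes '#' at each match site.

'kw9#s7'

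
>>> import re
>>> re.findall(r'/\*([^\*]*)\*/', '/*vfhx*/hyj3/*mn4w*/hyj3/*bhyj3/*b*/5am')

['vfhx', 'mn4w', 'b']

Walking the string: at [0:8] match '/*vfhx*/', group 1 = 'vfhx'; at [12:20] match '/*mn4w*/', group 1 = 'mn4w'; at [31:36] match '/*b*/', group 1 = 'b'.
`findall` collects group 1 from each match (3 total).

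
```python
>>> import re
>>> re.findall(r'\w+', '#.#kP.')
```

['kP']

This matches one or more of a word character.
Scanning left to right: at [3:5] → 'kP'.
Since nothing is captured, `findall` lists the 1 matched substring directly.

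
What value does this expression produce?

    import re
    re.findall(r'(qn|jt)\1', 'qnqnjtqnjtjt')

['qn', 'jt']

The backreference `\1` re-matches whatever the first group consumed, character for character.
With a single group, `findall` returns only what that group captured — 2 items.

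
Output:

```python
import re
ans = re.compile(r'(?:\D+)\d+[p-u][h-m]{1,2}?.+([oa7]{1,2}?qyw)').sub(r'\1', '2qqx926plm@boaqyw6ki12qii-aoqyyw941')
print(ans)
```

2aqyw6ki12qii-aoqyyw941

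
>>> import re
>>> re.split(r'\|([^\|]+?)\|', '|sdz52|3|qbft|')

['', 'sdz52', '3', 'qbft', '']

Matches to split on: at [0:7] → '|sdz52|'; at [8:14] → '|qbft|'.
`re.split` interleaves the captured-group text with the surrounding fragments.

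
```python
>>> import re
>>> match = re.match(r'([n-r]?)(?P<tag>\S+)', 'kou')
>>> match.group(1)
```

''

The match spans [0:3] → 'kou'.
Captured: group 1 = '', group 2 = 'kou'.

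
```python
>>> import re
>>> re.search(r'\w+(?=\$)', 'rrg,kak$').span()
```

The positive lookaround only admits positions where the adjacent text matches; those characters stay outside the span.
The match spans [4:7] → 'kak'.

(4, 7)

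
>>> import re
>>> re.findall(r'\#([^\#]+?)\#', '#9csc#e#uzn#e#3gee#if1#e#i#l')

['9csc', 'uzn', '3gee', 'e']

Matches: at [0:6] match '#9csc#', group 1 = '9csc'; at [7:12] match '#uzn#', group 1 = 'uzn'; at [13:19] match '#3gee#', group 1 = '3gee'; at [22:25] match '#e#', group 1 = 'e'.
One capturing group, so `findall` returns just the captured substring from each match — 4 in all.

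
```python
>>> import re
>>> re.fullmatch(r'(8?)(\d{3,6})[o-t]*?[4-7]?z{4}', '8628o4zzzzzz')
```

None

Pattern: optionally a literal '8' (captured); then 3 to 6 of a digit (captured); then zero or more of a character in [o-t] (lazy), then optionally a character in [4-7], then exactly 4 of a literal 'z'.
For `fullmatch`, every character of the input must be accounted for by the pattern.
Here the string isn't matched end-to-end, so the call returns None.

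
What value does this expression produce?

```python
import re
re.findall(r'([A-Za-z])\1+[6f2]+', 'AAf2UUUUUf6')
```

['A', 'U']

The backreference `\1` re-matches whatever the first group consumed, character for character.
`findall` collects group 1 from each match (2 total).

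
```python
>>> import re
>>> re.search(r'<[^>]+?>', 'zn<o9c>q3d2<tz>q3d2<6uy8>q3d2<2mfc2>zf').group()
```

Unlike `match`, `search` isn't anchored — it looks for the pattern anywhere in the string.
The match spans [2:7] → '<o9c>'.

'<o9c>'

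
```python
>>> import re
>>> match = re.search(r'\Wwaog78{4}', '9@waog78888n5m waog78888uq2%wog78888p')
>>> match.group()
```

The pattern matches a non-word character, then the literal 'wao'; then the literal 'g7', then exactly 4 of the literal '8'.
`re.search` scans for the first position where the pattern succeeds.
The match spans [1:11] → '@waog78888'.

'@waog78888'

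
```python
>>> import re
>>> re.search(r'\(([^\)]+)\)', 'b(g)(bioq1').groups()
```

('g',)

Unlike `match`, `search` isn't anchored — it looks for the pattern anywhere in the string.
The match spans [1:4] → '(g)'.
Captured: group 1 = 'g'.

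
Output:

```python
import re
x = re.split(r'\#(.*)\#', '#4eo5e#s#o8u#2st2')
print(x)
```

Matches to split on: at [0:13] → '#4eo5e#s#o8u#'.
Because the pattern has a capturing group, `split` also inserts each captured text between the pieces.

['', '4eo5e#s#o8u', '2st2']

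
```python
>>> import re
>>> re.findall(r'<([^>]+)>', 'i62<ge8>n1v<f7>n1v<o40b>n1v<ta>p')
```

Walking the string: at [3:8] match '<ge8>', group 1 = 'ge8'; at [11:15] match '<f7>', group 1 = 'f7'; at [18:24] match '<o40b>', group 1 = 'o40b'; at [27:31] match '<ta>', group 1 = 'ta'.
Because there's exactly one group, `findall` drops the full match and keeps group 1 from each hit.

['ge8', 'f7', 'o40b', 'ta']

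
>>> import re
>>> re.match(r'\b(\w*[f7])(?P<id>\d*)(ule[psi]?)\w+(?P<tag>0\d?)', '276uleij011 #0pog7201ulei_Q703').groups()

('27', '6', 'ulei', '01')

The match spans [0:10] → '276uleij01'.
Captured: group 1 = '27', group 2 = '6', group 3 = 'ulei', group 4 = '01'.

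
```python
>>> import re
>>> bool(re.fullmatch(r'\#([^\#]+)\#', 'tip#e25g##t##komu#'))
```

`re.fullmatch` is like wrapping the pattern in `^…$` (in single-line mode).
Here there's no way to consume every character, so the call returns None, and `bool(None)` is False.

False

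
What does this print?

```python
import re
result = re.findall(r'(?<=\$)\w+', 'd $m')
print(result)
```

['m']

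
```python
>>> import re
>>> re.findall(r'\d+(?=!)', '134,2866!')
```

['2866']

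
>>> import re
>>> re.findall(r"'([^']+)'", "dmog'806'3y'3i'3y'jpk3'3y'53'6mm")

['806', '3i', 'jpk3', '53']

Matches: at [4:9] match "'806'", group 1 = '806'; at [11:15] match "'3i'", group 1 = '3i'; at [17:23] match "'jpk3'", group 1 = 'jpk3'; at [25:29] match "'53'", group 1 = '53'.
With a single group, `findall` returns only what that group captured — 4 items.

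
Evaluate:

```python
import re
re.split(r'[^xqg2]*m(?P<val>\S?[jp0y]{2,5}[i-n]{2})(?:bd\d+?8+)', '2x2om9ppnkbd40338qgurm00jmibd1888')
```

['2x2', '9ppnk', 'qg', '00jmi', '']

With a capturing group present, the delimiter's captured portion is kept in the result list.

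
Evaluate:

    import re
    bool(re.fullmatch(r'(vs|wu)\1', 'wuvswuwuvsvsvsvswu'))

False

After group 1 captures some text, `\1` only succeeds where that same text appears again.
`fullmatch` succeeds only if the pattern covers the string from start to end.
Here the string isn't matched end-to-end, so the call returns None, and `bool(None)` is False.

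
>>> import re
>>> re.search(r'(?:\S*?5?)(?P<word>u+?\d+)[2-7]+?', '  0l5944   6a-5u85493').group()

'6a-5u85493'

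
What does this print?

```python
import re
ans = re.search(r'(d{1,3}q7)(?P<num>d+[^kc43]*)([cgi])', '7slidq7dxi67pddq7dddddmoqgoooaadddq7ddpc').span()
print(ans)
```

Pattern: 1 to 3 of a literal 'd', then the literal 'q7' (captured); then one or more of a literal 'd', then zero or more of any character except [kc43] (captured as 'num'); then one of [cgi] (captured).
`re.search` tries every starting position until one works.
The match spans [4:40] → 'dq7dxi67pddq7dddddmoqgoooaadddq7ddpc'.
Captured: group 1 = 'dq7', group 2 = 'dxi67pddq7dddddmoqgoooaadddq7ddp', group 3 = 'c'.

(4, 40)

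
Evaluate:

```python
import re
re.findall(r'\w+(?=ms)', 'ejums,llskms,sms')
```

['eju', 'llsk', 's']

Lookahead/lookbehind check context without consuming it, so the matched span excludes the asserted characters.
Matches: at [0:3] → 'eju'; at [6:10] → 'llsk'; at [13:14] → 's'.
`findall` yields the raw match text (3 of them) because the pattern has no groups.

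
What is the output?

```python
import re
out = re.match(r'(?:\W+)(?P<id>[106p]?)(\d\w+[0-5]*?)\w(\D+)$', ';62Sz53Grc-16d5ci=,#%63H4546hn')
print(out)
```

Pattern: one or more of a non-word character (non-capturing group); then optionally one of [106p] (captured as 'id'); then a digit, then one or more of a word character, then zero or more of a character in [0-5] (lazy) (captured); then a word character; then one or more of a non-digit (captured); then anchored at the end.
`re.match` only tries the pattern at the start of the string.
Here the pattern fails at index 0, so the call returns None.

None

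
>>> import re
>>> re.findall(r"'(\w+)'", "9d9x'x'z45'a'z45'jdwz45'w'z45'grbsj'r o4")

['x', 'a', 'jdwz45', 'z45']

Scanning left to right: at [4:7] match "'x'", group 1 = 'x'; at [10:13] match "'a'", group 1 = 'a'; at [16:24] match "'jdwz45'", group 1 = 'jdwz45'; at [25:30] match "'z45'", group 1 = 'z45'.
One capturing group, so `findall` returns just the captured substring from each match — 4 in all.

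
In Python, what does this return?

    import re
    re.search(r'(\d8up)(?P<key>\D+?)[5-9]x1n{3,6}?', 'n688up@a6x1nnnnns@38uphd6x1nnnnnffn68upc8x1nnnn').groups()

('88up', '@a')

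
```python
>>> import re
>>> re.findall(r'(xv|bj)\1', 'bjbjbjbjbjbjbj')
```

The backreference `\1` re-matches whatever the first group consumed, character for character.
Matches: at [0:4] match 'bjbj', group 1 = 'bj'; at [4:8] match 'bjbj', group 1 = 'bj'; at [8:12] match 'bjbj', group 1 = 'bj'.
`findall` collects group 1 from each match (3 total).

['bj', 'bj', 'bj']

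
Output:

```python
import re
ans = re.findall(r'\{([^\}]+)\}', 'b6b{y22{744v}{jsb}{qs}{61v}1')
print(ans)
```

['y22{744v', 'jsb', 'qs', '61v']

`findall` collects group 1 from each match (4 total).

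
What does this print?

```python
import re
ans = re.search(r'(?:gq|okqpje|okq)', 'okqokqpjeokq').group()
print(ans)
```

okq

`re.search` scans for the first position where the pattern succeeds.
The match spans [0:3] → 'okq'.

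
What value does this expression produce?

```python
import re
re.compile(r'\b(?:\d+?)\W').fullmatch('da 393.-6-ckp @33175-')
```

For `fullmatch`, every character of the input must be accounted for by the pattern.
Here the pattern can't cover the whole string, so the call returns None.

None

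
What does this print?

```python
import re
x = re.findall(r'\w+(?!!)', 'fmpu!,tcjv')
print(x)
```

A negative assertion filters positions out without eating any characters.
Scanning left to right: at [0:3] → 'fmp'; at [6:10] → 'tcjv'.
`findall` yields the raw match text (2 of them) because the pattern has no groups.

['fmp', 'tcjv']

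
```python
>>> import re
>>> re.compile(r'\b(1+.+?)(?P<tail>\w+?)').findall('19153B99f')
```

[('19', '1')]

This matches a word boundary (`\b`, zero-width); then one or more of a literal '1', then one or more of any character (lazy) (captured); then one or more of a word character (lazy) (captured as 'tail').
Matches: at [0:3] match '191', groups = ('19', '1').
`findall` packs the 2 group values into a tuple for every match.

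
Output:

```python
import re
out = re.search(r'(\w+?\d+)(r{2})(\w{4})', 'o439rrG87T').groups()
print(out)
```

('o439', 'rr', 'G87T')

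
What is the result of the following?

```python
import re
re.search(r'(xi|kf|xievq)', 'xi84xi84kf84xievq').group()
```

Unlike `match`, `search` isn't anchored — it looks for the pattern anywhere in the string.
The match spans [0:2] → 'xi'.
Captured: group 1 = 'xi'.

'xi'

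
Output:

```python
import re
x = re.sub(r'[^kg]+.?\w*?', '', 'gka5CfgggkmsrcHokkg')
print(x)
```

gkggkkg

A non-greedy quantifier consumes as few characters as it can — just enough that the remainder of the pattern still matches from where it stops; whatever follows it matches normally.
Every occurrence is swapped for ''.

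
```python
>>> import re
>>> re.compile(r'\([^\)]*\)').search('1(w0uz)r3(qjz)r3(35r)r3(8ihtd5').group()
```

The match spans [1:7] → '(w0uz)'.

'(w0uz)'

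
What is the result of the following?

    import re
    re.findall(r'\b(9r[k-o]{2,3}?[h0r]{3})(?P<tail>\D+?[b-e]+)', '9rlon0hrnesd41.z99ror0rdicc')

Pattern: a word boundary (`\b`, zero-width); then the literal '9r', then 2 to 3 of a character in [k-o] (lazy), then exactly 3 of one of [h0r] (captured); then one or more of a non-digit (lazy), then one or more of a character in [b-e] (captured as 'tail').
A non-greedy quantifier consumes as few characters as it can — just enough that the remainder of the pattern still matches from where it stops; whatever follows it matches normally.
Matches: at [0:10] match '9rlon0hrne', groups = ('9rlon0hr', 'ne').
`findall` packs the 2 group values into a tuple for every match.

[('9rlon0hr', 'ne')]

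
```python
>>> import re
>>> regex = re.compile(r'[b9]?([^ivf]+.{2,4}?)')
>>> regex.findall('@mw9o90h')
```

The pattern matches optionally one of [b9]; then one or more of any character except [ivf], then 2 to 4 of any character (lazy) (captured).
With a single group, `findall` returns only what that group captured — 1 item.

['@mw9o90h']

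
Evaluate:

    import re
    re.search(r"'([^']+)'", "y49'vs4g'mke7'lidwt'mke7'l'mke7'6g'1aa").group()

"'vs4g'"

`re.search` tries every starting position until one works.
The match spans [3:9] → "'vs4g'".
Captured: group 1 = 'vs4g'.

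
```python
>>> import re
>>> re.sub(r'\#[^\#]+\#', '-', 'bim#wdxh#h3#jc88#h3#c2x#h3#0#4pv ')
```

Each match is replaced by '-'.

'bim-h3-h3-h3-4pv '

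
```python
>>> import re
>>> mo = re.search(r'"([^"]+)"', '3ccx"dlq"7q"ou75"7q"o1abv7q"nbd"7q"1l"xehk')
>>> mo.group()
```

`search` walks the string left to right and returns the first match it finds.
The match spans [4:9] → '"dlq"'.
Captured: group 1 = 'dlq'.

'"dlq"'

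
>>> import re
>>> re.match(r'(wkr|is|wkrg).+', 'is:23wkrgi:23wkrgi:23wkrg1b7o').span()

(0, 29)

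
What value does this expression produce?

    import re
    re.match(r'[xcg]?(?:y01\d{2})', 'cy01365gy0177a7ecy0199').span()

(0, 6)

`re.match` won't scan ahead — the pattern has to work from the very first character.
The match spans [0:6] → 'cy0136'.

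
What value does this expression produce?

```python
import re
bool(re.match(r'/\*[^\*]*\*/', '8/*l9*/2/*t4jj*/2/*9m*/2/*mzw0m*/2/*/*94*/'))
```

With `match`, the pattern is implicitly anchored at the beginning.
Here position 0 doesn't satisfy it, so the call returns None, and `bool(None)` is False.

False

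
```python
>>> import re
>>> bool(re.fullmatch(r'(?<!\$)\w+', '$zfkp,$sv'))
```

False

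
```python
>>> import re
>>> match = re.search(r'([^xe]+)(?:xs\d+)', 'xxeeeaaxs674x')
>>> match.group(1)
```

Pattern: one or more of any character except [xe] (captured); then the literal 'xs', then one or more of a digit (non-capturing group).
`re.search` tries every starting position until one works.
The match spans [5:12] → 'aaxs674'.
Captured: group 1 = 'aa'.

'aa'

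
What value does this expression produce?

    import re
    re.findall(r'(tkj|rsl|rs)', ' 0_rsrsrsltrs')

['rs', 'rs', 'rsl', 'rs']

`|` is ordered: at each position the engine commits to the first alternative that works.
Walking the string: at [3:5] match 'rs', group 1 = 'rs'; at [5:7] match 'rs', group 1 = 'rs'; at [7:10] match 'rsl', group 1 = 'rsl'; at [11:13] match 'rs', group 1 = 'rs'.
One capturing group, so `findall` returns just the captured substring from each match — 4 in all.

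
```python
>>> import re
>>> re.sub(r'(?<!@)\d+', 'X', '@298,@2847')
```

'@2X,@2X'

A negative assertion filters positions out without eating any characters.
Matches: at [2:4] → '98'; at [7:10] → '847'.
`sub` substitutes 'X' at each match site.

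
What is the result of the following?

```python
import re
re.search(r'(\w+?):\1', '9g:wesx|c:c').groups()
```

`\1` has to match the exact text group 1 already captured.
`search` walks the string left to right and returns the first match it finds.
The match spans [8:11] → 'c:c'.
Captured: group 1 = 'c'.

('c',)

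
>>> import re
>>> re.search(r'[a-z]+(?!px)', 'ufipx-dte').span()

Because the assertion is negative and zero-width, positions next to the forbidden text are skipped.
The match spans [0:5] → 'ufipx'.

(0, 5)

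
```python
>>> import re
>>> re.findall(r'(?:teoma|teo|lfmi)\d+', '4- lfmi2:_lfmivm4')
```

Walking the string: at [3:8] → 'lfmi2'.
Since nothing is captured, `findall` lists the 1 matched substring directly.

['lfmi2']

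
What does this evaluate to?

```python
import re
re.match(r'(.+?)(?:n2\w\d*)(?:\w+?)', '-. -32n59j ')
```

None

`re.match` won't scan ahead — the pattern has to work from the very first character.
Here position 0 doesn't satisfy it, so the call returns None.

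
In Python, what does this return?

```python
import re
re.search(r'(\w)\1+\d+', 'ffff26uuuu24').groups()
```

('f',)

The match spans [0:6] → 'ffff26'.
Captured: group 1 = 'f'.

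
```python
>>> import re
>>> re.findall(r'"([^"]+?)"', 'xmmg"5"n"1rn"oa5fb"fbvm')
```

['5', '1rn']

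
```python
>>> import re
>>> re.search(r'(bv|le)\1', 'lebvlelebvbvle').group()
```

`\1` has to match the exact text group 1 already captured.
The match spans [4:8] → 'lele'.

'lele'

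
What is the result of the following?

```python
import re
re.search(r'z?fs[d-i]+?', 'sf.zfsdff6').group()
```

'zfsd'

The `?` after the quantifier makes it lazy — it takes as little as possible before letting the rest of the pattern try.
The match spans [3:7] → 'zfsd'.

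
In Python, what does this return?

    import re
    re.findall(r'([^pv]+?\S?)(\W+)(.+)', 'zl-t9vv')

Pattern: one or more of any character except [pv] (lazy), then optionally a non-whitespace character (captured); then one or more of a non-word character (captured); then one or more of any character (captured).
Matches: at [0:7] match 'zl-t9vv', groups = ('zl', '-', 't9vv').
`findall` packs the 3 group values into a tuple for every match.

[('zl', '-', 't9vv')]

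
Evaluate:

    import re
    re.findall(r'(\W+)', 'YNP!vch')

One capturing group, so `findall` returns just the captured substring from the one match — 1 in all.

['!']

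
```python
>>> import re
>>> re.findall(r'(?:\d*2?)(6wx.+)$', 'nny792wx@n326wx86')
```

['6wx86']

The pattern matches zero or more of a digit, then optionally the literal '2' (non-capturing group); then the literal '6wx', then one or more of any character (captured); then anchored at the end.
One capturing group, so `findall` returns just the captured substring from the one match — 1 in all.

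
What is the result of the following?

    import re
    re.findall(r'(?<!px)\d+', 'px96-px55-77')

Because the assertion is negative and zero-width, positions next to the forbidden text are skipped.
Walking the string: at [3:4] → '6'; at [8:9] → '5'; at [10:12] → '77'.
No capturing groups, so `findall` returns the 3 full match strings.

['6', '5', '77']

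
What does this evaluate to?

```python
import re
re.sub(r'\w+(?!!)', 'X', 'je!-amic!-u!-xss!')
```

'Xe!-Xc!-u!-Xs!'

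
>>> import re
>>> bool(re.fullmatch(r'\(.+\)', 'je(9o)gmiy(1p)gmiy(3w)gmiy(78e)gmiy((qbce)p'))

False

For `fullmatch`, every character of the input must be accounted for by the pattern.
Here the string isn't matched end-to-end, so the call returns None, and `bool(None)` is False.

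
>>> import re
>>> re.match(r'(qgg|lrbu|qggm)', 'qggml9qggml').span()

(0, 3)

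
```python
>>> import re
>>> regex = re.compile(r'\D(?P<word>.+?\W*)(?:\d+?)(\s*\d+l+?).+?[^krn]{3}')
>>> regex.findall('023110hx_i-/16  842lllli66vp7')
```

[('x_i-/', '  842l')]

This matches a non-digit; then one or more of any character (lazy), then zero or more of a non-word character (captured as 'word'); then one or more of a digit (lazy) (non-capturing group); then zero or more of whitespace, then one or more of a digit, then one or more of a literal 'l' (lazy) (captured); then one or more of any character (lazy), then exactly 3 of any character except [krn].
Lazy quantifiers expand one character at a time until the remainder of the pattern can match.
Walking the string: at [6:24] match 'hx_i-/16  842lllli', groups = ('x_i-/', '  842l').
2 groups means the one result is a tuple of 2 captured strings — 1 here.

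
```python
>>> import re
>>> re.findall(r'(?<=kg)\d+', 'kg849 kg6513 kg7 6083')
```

Lookahead/lookbehind check context without consuming it, so the matched span excludes the asserted characters.
Since nothing is captured, `findall` lists the 3 matched substrings directly.

['849', '6513', '7']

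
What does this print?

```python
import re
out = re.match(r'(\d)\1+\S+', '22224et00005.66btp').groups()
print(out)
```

`\1` has to match the exact text group 1 already captured.
With `match`, the pattern is implicitly anchored at the beginning.
The match spans [0:18] → '22224et00005.66btp'.
Captured: group 1 = '2'.

('2',)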